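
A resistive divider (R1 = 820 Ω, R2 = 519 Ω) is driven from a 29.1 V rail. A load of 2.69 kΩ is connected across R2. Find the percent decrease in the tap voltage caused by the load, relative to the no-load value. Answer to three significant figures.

10.6 %

The divider's output (Thévenin) resistance is R1‖R2 = 317.8 Ω.
Fractional drop under load = R_th/(R_th + R_L) = 317.8 / (317.8 + 2690) = 0.1057.
So the output falls by 10.6 %.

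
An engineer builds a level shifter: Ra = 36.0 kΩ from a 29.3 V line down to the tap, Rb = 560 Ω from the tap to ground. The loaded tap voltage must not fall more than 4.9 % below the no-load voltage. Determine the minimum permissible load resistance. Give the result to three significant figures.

R_L(min) ≈ 10.7 kΩ

Output resistance R_th = Ra‖Rb = (36000 × 560)/36560 = 551.4 Ω.
The fractional drop is R_th/(R_th + R_L); requiring this ≤ 0.0490 gives R_L ≥ R_th(1/0.0490 − 1) = 551.4 × 19.41 = 10.7 kΩ.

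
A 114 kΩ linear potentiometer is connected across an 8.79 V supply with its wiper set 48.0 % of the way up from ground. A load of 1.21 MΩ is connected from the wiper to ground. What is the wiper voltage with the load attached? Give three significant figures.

The wiper splits the pot into (1−α)R = 59.28 kΩ above and αR = 54.72 kΩ below.
Lower section ‖ load = 52.35 kΩ.
V_wiper = 8.79 × 52.35/(59.28 + 52.35) = 4.12 V.

V ≈ 4.12 V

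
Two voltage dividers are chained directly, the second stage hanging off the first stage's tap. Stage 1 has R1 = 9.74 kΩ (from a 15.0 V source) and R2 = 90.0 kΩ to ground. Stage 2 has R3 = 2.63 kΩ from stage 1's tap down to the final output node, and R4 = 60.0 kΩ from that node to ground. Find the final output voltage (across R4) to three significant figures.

Stage 2 presents R3+R4 = 62.63 kΩ as a load on stage 1's tap.
Stage 1's lower leg becomes R2‖(R3+R4) = 36.93 kΩ, so V_mid = 15.0 × 36.93/46.67 = 11.87 V.
Stage 2 is itself unloaded: V_out = V_mid × R4/(R3+R4) = 11.87 × 60.0/62.63 = 11.4 V.

V_out ≈ 11.4 V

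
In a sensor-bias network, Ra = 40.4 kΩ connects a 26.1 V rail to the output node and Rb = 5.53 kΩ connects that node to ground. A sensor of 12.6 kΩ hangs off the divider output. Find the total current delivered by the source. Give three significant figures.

Rb‖R_L = 3.843 kΩ, so the source sees Ra + Rb‖R_L = 44.24 kΩ.
I = 26.1 V / 44.24 kΩ = 0.590 mA.

I ≈ 0.590 mA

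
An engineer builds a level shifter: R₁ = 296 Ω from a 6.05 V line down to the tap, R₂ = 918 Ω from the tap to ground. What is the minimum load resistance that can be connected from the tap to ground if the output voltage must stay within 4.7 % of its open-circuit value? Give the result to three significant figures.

R_L(min) ≈ 4.54 kΩ

Output resistance R_th = R₁‖R₂ = (296 × 918)/1214 = 223.8 Ω.
The fractional drop is R_th/(R_th + R_L); requiring this ≤ 0.0470 gives R_L ≥ R_th(1/0.0470 − 1) = 223.8 × 20.28 = 4.54 kΩ.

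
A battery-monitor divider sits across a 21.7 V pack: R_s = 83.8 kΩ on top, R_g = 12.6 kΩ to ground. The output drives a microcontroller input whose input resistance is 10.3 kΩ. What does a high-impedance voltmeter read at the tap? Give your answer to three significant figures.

The load sits in parallel with R_g: R_g‖R_L = (12.6 × 10.3) / (12.6 + 10.3) = 5.667 kΩ.
V_out = 21.7 × 5.667 / (83.8 + 5.667) = 21.7 × 5.667/89.47 = 1.37 V.

V_out ≈ 1.37 V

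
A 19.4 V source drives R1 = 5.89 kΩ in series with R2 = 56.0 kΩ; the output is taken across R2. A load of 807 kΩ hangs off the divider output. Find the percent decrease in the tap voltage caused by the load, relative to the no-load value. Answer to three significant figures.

0.656 %

The divider's output (Thévenin) resistance is R1‖R2 = 5.329 kΩ.
Fractional drop under load = R_th/(R_th + R_L) = 5.329 / (5.329 + 807) = 0.006561.
So the output falls by 0.656 %.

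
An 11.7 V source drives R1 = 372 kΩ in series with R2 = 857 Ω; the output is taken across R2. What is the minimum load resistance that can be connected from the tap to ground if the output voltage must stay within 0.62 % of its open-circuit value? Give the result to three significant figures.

Output resistance R_th = R1‖R2 = (372000 × 857)/372900 = 855.0 Ω.
The fractional drop is R_th/(R_th + R_L); requiring this ≤ 0.00620 gives R_L ≥ R_th(1/0.00620 − 1) = 855.0 × 160.3 = 137 kΩ.

R_L(min) ≈ 137 kΩ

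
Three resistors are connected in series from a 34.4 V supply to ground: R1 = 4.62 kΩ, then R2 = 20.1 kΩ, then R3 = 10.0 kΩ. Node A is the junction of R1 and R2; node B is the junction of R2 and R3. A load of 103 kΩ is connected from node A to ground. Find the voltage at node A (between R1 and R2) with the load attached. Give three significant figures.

V ≈ 28.7 V

Below node A the series string R2+R3 = 30.10 kΩ sits in parallel with the 103 kΩ load: 23.29 kΩ.
V_A = 34.4 × 23.29/(4.62 + 23.29) = 28.7 V.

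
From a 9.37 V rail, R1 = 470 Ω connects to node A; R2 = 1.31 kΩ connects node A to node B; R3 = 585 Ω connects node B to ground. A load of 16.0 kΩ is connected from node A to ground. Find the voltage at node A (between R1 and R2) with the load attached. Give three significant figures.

V ≈ 7.34 V

Below node A the series string R2+R3 = 1895 Ω sits in parallel with the 16000 Ω load: 1694 Ω.
V_A = 9.37 × 1694/(470 + 1694) = 7.34 V.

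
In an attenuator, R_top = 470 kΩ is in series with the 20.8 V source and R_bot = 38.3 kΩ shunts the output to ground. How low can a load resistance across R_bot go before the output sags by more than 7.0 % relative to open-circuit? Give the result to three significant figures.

Output resistance R_th = R_top‖R_bot = (470 × 38.3)/508.3 = 35.41 kΩ.
The fractional drop is R_th/(R_th + R_L); requiring this ≤ 0.0700 gives R_L ≥ R_th(1/0.0700 − 1) = 35.41 × 13.29 = 471 kΩ.

R_L(min) ≈ 471 kΩ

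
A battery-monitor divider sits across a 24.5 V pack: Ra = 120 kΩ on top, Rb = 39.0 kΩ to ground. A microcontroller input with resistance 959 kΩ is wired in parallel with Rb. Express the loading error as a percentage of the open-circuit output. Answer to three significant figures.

The divider's output (Thévenin) resistance is Ra‖Rb = 29.43 kΩ.
Fractional drop under load = R_th/(R_th + R_L) = 29.43 / (29.43 + 959) = 0.02978.
So the output falls by 2.98 %.

2.98 %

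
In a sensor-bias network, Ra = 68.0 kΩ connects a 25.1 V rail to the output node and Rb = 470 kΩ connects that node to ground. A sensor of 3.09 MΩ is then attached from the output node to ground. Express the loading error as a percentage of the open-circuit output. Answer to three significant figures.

The divider's output (Thévenin) resistance is Ra‖Rb = 59.41 kΩ.
Fractional drop under load = R_th/(R_th + R_L) = 59.41 / (59.41 + 3090) = 0.01886.
So the output falls by 1.89 %.

1.89 %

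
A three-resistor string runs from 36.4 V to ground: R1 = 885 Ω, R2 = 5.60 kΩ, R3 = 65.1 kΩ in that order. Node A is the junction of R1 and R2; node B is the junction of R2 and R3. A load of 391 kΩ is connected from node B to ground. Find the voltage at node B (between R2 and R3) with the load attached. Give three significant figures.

At node B, R3 is in parallel with the load: R3‖R_L = 55810 Ω.
Below node A the resistance is R2 + (R3‖R_L) = 61410 Ω, so V_A = 36.4 × 61410/62290 = 35.88 V.
Then V_B = V_A × (R3‖R_L)/(R2 + R3‖R_L) = 35.88 × 55810/61410 = 32.6 V.

V ≈ 32.6 V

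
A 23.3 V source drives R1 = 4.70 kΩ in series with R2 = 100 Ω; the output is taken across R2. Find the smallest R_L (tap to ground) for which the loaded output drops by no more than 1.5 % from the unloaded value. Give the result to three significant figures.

R_L(min) ≈ 6.43 kΩ

Output resistance R_th = R1‖R2 = (4700 × 100)/4800 = 97.92 Ω.
The fractional drop is R_th/(R_th + R_L); requiring this ≤ 0.0150 gives R_L ≥ R_th(1/0.0150 − 1) = 97.92 × 65.67 = 6.43 kΩ.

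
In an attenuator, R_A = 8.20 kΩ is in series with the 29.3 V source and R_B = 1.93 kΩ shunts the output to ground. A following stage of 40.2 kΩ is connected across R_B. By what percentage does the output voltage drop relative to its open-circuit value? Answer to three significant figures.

The divider's output (Thévenin) resistance is R_A‖R_B = 1.562 kΩ.
Fractional drop under load = R_th/(R_th + R_L) = 1.562 / (1.562 + 40.2) = 0.03741.
So the output falls by 3.74 %.

3.74 %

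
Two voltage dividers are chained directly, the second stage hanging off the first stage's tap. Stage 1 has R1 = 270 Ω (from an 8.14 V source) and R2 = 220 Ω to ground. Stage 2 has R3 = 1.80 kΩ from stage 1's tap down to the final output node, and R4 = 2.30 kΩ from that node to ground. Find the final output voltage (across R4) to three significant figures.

Stage 2 presents R3+R4 = 4100 Ω as a load on stage 1's tap.
Stage 1's lower leg becomes R2‖(R3+R4) = 208.8 Ω, so V_mid = 8.14 × 208.8/478.8 = 3.550 V.
Stage 2 is itself unloaded: V_out = V_mid × R4/(R3+R4) = 3.550 × 2300/4100 = 1.99 V.

V_out ≈ 1.99 V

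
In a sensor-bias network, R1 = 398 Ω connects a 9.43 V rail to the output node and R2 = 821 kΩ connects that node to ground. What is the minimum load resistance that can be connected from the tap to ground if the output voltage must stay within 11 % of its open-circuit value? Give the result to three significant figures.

Output resistance R_th = R1‖R2 = (398 × 821000)/821400 = 397.8 Ω.
The fractional drop is R_th/(R_th + R_L); requiring this ≤ 0.110 gives R_L ≥ R_th(1/0.110 − 1) = 397.8 × 8.091 = 3.22 kΩ.

R_L(min) ≈ 3.22 kΩ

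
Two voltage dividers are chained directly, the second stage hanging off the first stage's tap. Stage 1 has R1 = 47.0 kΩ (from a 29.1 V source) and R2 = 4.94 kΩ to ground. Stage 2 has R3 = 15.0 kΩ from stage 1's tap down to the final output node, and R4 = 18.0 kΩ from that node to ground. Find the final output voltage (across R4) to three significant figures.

Stage 2 presents R3+R4 = 33.00 kΩ as a load on stage 1's tap.
Stage 1's lower leg becomes R2‖(R3+R4) = 4.297 kΩ, so V_mid = 29.1 × 4.297/51.30 = 2.438 V.
Stage 2 is itself unloaded: V_out = V_mid × R4/(R3+R4) = 2.438 × 18.0/33.00 = 1.33 V.

V_out ≈ 1.33 V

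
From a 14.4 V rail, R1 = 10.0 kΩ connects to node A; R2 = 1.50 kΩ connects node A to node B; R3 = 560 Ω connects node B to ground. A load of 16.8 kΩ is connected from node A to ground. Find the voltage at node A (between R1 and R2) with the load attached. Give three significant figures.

V ≈ 2.23 V

Below node A the series string R2+R3 = 2060 Ω sits in parallel with the 16800 Ω load: 1835 Ω.
V_A = 14.4 × 1835/(10000 + 1835) = 2.23 V.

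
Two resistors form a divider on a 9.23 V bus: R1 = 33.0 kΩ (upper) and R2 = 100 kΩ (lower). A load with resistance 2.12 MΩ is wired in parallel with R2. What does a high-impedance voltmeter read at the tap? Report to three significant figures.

The load sits in parallel with R2: R2‖R_L = (100 × 2120) / (100 + 2120) = 95.50 kΩ.
V_out = 9.23 × 95.50 / (33.0 + 95.50) = 9.23 × 95.50/128.5 = 6.86 V.
(Unloaded it would have been 6.94 V.)

V_out ≈ 6.86 V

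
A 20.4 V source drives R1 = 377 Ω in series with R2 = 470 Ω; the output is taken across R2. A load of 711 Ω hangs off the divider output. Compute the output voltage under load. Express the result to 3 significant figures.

The load sits in parallel with R2: R2‖R_L = (470 × 711) / (470 + 711) = 283.0 Ω.
V_out = 20.4 × 283.0 / (377 + 283.0) = 20.4 × 283.0/660.0 = 8.75 V.

V_out ≈ 8.75 V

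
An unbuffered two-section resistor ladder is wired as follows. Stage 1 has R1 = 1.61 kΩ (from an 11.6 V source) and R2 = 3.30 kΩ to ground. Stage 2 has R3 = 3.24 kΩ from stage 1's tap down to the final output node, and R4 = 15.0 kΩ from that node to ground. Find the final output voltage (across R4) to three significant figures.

V_out ≈ 6.05 V

Stage 2 presents R3+R4 = 18.24 kΩ as a load on stage 1's tap.
Stage 1's lower leg becomes R2‖(R3+R4) = 2.794 kΩ, so V_mid = 11.6 × 2.794/4.404 = 7.360 V.
Stage 2 is itself unloaded: V_out = V_mid × R4/(R3+R4) = 7.360 × 15.0/18.24 = 6.05 V.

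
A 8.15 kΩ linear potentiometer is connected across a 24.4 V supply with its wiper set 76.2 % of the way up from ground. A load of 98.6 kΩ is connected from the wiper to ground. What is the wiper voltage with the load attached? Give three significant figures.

V ≈ 18.3 V

The wiper splits the pot into (1−α)R = 1.940 kΩ above and αR = 6.210 kΩ below.
Lower section ‖ load = 5.842 kΩ.
V_wiper = 24.4 × 5.842/(1.940 + 5.842) = 18.3 V.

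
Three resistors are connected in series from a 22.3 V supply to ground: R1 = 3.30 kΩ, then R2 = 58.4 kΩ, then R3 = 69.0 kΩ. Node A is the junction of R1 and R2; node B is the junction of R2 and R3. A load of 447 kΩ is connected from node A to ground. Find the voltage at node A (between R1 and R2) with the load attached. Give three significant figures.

V ≈ 21.6 V

Below node A the series string R2+R3 = 127.4 kΩ sits in parallel with the 447 kΩ load: 99.14 kΩ.
V_A = 22.3 × 99.14/(3.30 + 99.14) = 21.6 V.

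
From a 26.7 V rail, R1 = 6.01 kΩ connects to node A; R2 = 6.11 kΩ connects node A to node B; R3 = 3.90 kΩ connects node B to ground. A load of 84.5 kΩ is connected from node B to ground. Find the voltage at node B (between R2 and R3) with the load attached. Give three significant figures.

V ≈ 6.28 V

At node B, R3 is in parallel with the load: R3‖R_L = 3.728 kΩ.
Below node A the resistance is R2 + (R3‖R_L) = 9.838 kΩ, so V_A = 26.7 × 9.838/15.85 = 16.57 V.
Then V_B = V_A × (R3‖R_L)/(R2 + R3‖R_L) = 16.57 × 3.728/9.838 = 6.28 V.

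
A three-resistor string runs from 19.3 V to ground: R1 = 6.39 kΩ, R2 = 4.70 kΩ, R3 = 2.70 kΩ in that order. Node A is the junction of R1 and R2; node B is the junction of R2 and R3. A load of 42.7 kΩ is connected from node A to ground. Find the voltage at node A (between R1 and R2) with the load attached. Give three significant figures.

V ≈ 9.59 V

Below node A the series string R2+R3 = 7.400 kΩ sits in parallel with the 42.7 kΩ load: 6.307 kΩ.
V_A = 19.3 × 6.307/(6.39 + 6.307) = 9.59 V.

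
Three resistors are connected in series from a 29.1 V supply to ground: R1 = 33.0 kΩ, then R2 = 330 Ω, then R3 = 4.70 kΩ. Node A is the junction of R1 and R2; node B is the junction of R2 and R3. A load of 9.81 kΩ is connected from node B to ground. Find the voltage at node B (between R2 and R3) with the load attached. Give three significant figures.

At node B, R3 is in parallel with the load: R3‖R_L = 3178 Ω.
Below node A the resistance is R2 + (R3‖R_L) = 3508 Ω, so V_A = 29.1 × 3508/36510 = 2.796 V.
Then V_B = V_A × (R3‖R_L)/(R2 + R3‖R_L) = 2.796 × 3178/3508 = 2.53 V.

V ≈ 2.53 V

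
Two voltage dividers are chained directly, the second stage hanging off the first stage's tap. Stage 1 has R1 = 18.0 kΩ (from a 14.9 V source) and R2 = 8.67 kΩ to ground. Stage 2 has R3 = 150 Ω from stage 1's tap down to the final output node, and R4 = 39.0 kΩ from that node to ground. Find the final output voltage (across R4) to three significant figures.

V_out ≈ 4.20 V

Stage 2 presents R3+R4 = 39150 Ω as a load on stage 1's tap.
Stage 1's lower leg becomes R2‖(R3+R4) = 7098 Ω, so V_mid = 14.9 × 7098/25100 = 4.214 V.
Stage 2 is itself unloaded: V_out = V_mid × R4/(R3+R4) = 4.214 × 39000/39150 = 4.20 V.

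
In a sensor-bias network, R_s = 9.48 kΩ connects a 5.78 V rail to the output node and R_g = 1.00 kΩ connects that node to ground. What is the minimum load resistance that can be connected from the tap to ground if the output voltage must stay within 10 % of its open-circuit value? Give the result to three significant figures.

R_L(min) ≈ 8.14 kΩ

Output resistance R_th = R_s‖R_g = (9480 × 1000)/10480 = 904.6 Ω.
The fractional drop is R_th/(R_th + R_L); requiring this ≤ 0.100 gives R_L ≥ R_th(1/0.100 − 1) = 904.6 × 9.000 = 8.14 kΩ.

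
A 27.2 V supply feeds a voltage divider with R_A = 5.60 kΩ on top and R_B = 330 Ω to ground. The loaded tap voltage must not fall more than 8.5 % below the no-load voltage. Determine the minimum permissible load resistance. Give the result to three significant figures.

Output resistance R_th = R_A‖R_B = (5600 × 330)/5930 = 311.6 Ω.
The fractional drop is R_th/(R_th + R_L); requiring this ≤ 0.0850 gives R_L ≥ R_th(1/0.0850 − 1) = 311.6 × 10.76 = 3.35 kΩ.

R_L(min) ≈ 3.35 kΩ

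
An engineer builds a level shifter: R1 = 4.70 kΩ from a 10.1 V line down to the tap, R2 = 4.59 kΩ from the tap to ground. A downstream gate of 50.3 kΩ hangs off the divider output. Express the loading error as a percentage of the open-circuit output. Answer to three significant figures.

4.41 %

The divider's output (Thévenin) resistance is R1‖R2 = 2.322 kΩ.
Fractional drop under load = R_th/(R_th + R_L) = 2.322 / (2.322 + 50.3) = 0.04413.
So the output falls by 4.41 %.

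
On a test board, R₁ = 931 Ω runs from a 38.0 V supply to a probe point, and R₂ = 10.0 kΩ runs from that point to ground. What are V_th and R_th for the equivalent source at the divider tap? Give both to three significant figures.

V_th = 34.8 V, R_th = 852 Ω

V_th is the open-circuit tap voltage: 38.0 × 10000/(931 + 10000) = 34.8 V.
With the supply zeroed, R₁ and R₂ appear in parallel from the tap: R_th = R₁‖R₂ = (931 × 10000)/10930 = 852 Ω.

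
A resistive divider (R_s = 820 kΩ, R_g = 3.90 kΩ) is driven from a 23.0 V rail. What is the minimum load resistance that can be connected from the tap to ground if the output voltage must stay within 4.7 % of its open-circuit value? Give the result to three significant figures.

R_L(min) ≈ 78.7 kΩ

Output resistance R_th = R_s‖R_g = (820 × 3.90)/823.9 = 3.882 kΩ.
The fractional drop is R_th/(R_th + R_L); requiring this ≤ 0.0470 gives R_L ≥ R_th(1/0.0470 − 1) = 3.882 × 20.28 = 78.7 kΩ.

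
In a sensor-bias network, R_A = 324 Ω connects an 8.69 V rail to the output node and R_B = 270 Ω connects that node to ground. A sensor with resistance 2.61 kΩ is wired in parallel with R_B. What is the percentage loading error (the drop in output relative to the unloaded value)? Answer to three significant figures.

The divider's output (Thévenin) resistance is R_A‖R_B = 147.3 Ω.
Fractional drop under load = R_th/(R_th + R_L) = 147.3 / (147.3 + 2610) = 0.05341.
So the output falls by 5.34 %.

5.34 %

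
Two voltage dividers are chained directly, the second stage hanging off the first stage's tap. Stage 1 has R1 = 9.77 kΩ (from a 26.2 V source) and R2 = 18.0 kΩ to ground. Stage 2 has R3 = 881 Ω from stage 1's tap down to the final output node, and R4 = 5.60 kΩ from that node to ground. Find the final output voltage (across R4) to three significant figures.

V_out ≈ 7.42 V

Stage 2 presents R3+R4 = 6481 Ω as a load on stage 1's tap.
Stage 1's lower leg becomes R2‖(R3+R4) = 4765 Ω, so V_mid = 26.2 × 4765/14540 = 8.589 V.
Stage 2 is itself unloaded: V_out = V_mid × R4/(R3+R4) = 8.589 × 5600/6481 = 7.42 V.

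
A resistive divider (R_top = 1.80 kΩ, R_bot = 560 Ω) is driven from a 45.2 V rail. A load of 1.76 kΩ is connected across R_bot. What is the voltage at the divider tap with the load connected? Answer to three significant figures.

V_out ≈ 8.63 V

The load sits in parallel with R_bot: R_bot‖R_L = (560 × 1760) / (560 + 1760) = 424.8 Ω.
V_out = 45.2 × 424.8 / (1800 + 424.8) = 45.2 × 424.8/2225 = 8.63 V.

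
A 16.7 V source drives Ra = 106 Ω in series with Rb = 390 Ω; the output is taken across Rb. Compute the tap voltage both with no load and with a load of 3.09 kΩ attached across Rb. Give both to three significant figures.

Unloaded: 13.1 V; loaded: 12.8 V

Open-circuit: V = 16.7 × 390/(106 + 390) = 13.1 V.
With the load, Rb becomes Rb‖R_L = 346.3 Ω, so V = 16.7 × 346.3/452.3 = 12.8 V.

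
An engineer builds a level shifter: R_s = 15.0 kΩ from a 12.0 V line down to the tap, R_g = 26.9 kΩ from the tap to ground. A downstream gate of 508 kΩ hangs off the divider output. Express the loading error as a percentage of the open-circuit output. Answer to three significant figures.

1.86 %

The divider's output (Thévenin) resistance is R_s‖R_g = 9.630 kΩ.
Fractional drop under load = R_th/(R_th + R_L) = 9.630 / (9.630 + 508) = 0.01860.
So the output falls by 1.86 %.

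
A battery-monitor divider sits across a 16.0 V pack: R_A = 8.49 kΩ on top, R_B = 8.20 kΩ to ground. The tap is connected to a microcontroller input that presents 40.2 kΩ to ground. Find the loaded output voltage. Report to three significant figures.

V_out ≈ 7.12 V

The load sits in parallel with R_B: R_B‖R_L = (8.20 × 40.2) / (8.20 + 40.2) = 6.811 kΩ.
V_out = 16.0 × 6.811 / (8.49 + 6.811) = 16.0 × 6.811/15.30 = 7.12 V.
(Unloaded it would have been 7.86 V.)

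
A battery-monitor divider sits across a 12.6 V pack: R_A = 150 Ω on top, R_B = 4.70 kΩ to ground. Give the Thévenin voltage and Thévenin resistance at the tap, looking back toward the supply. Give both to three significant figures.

V_th is the open-circuit tap voltage: 12.6 × 4700/(150 + 4700) = 12.2 V.
With the supply zeroed, R_A and R_B appear in parallel from the tap: R_th = R_A‖R_B = (150 × 4700)/4850 = 145 Ω.

V_th = 12.2 V, R_th = 145 Ω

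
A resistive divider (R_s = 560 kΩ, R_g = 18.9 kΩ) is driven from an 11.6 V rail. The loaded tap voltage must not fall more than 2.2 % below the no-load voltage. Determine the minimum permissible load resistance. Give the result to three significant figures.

Output resistance R_th = R_s‖R_g = (560 × 18.9)/578.9 = 18.28 kΩ.
The fractional drop is R_th/(R_th + R_L); requiring this ≤ 0.0220 gives R_L ≥ R_th(1/0.0220 − 1) = 18.28 × 44.45 = 813 kΩ.

R_L(min) ≈ 813 kΩ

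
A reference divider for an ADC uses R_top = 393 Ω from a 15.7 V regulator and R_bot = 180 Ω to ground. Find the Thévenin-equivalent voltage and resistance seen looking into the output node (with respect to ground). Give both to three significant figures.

V_th = 4.93 V, R_th = 123 Ω

V_th is the open-circuit tap voltage: 15.7 × 180/(393 + 180) = 4.93 V.
With the supply zeroed, R_top and R_bot appear in parallel from the tap: R_th = R_top‖R_bot = (393 × 180)/573.0 = 123 Ω.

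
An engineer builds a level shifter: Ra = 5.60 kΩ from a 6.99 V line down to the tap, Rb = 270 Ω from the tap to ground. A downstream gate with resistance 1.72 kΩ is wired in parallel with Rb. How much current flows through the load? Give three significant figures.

I_L ≈ 0.163 mA

Rb‖R_L = 233.4 Ω; V_out = 6.99 × 233.4/5833 = 0.2796 V.
I_L = V_out / R_L = 0.2796 / 1.72 kΩ = 0.163 mA.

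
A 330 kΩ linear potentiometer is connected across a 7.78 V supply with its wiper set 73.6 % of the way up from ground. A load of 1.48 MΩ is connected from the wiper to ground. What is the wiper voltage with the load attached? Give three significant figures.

The wiper splits the pot into (1−α)R = 87.12 kΩ above and αR = 242.9 kΩ below.
Lower section ‖ load = 208.6 kΩ.
V_wiper = 7.78 × 208.6/(87.12 + 208.6) = 5.49 V.

V ≈ 5.49 V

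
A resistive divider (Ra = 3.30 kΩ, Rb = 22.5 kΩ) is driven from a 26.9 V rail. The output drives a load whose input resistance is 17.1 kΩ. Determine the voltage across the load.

V_out ≈ 20.1 V

The load sits in parallel with Rb: Rb‖R_L = (22.5 × 17.1) / (22.5 + 17.1) = 9.716 kΩ.
V_out = 26.9 × 9.716 / (3.30 + 9.716) = 26.9 × 9.716/13.02 = 20.1 V.
(Unloaded it would have been 23.5 V.)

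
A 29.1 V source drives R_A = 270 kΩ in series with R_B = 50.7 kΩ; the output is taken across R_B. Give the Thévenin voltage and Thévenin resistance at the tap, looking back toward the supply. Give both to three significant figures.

V_th is the open-circuit tap voltage: 29.1 × 50.7/(270 + 50.7) = 4.60 V.
With the supply zeroed, R_A and R_B appear in parallel from the tap: R_th = R_A‖R_B = (270 × 50.7)/320.7 = 42.7 kΩ.

V_th = 4.60 V, R_th = 42.7 kΩ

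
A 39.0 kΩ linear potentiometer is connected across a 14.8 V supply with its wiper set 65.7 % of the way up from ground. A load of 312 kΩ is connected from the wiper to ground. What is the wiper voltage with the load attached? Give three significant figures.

The wiper splits the pot into (1−α)R = 13.38 kΩ above and αR = 25.62 kΩ below.
Lower section ‖ load = 23.68 kΩ.
V_wiper = 14.8 × 23.68/(13.38 + 23.68) = 9.46 V.

V ≈ 9.46 V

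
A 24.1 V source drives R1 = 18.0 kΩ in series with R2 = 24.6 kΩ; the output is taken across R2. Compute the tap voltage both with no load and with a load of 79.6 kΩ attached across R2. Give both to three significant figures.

Unloaded: 13.9 V; loaded: 12.3 V

Open-circuit: V = 24.1 × 24.6/(18.0 + 24.6) = 13.9 V.
With the load, R2 becomes R2‖R_L = 18.79 kΩ, so V = 24.1 × 18.79/36.79 = 12.3 V.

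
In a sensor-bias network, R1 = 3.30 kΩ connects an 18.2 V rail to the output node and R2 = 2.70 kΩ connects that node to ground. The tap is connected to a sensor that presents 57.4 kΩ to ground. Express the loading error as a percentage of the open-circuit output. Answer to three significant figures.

2.52 %

The divider's output (Thévenin) resistance is R1‖R2 = 1.485 kΩ.
Fractional drop under load = R_th/(R_th + R_L) = 1.485 / (1.485 + 57.4) = 0.02522.
So the output falls by 2.52 %.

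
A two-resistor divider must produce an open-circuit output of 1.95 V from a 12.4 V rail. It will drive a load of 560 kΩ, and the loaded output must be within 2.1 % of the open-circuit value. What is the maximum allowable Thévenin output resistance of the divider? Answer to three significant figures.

R_th ≤ 12.0 kΩ

Loading drop = R_th/(R_th + R_L) ≤ 0.0210, so R_th ≤ R_L · ε/(1−ε) = 560 kΩ × 0.0210/0.9790 = 12.0 kΩ.
(Any R1, R2 with R2/(R1+R2) = 0.157 and R1‖R2 ≤ 12.0 kΩ will meet the spec.)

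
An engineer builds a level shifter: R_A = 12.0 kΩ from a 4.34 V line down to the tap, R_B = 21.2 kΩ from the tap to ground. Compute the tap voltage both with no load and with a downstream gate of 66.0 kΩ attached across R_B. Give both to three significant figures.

Unloaded: 2.77 V; loaded: 2.48 V

Open-circuit: V = 4.34 × 21.2/(12.0 + 21.2) = 2.77 V.
With the load, R_B becomes R_B‖R_L = 16.05 kΩ, so V = 4.34 × 16.05/28.05 = 2.48 V.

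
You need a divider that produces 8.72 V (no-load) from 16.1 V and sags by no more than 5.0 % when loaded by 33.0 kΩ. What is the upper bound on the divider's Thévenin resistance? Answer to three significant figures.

R_th ≤ 1.74 kΩ

Loading drop = R_th/(R_th + R_L) ≤ 0.0500, so R_th ≤ R_L · ε/(1−ε) = 33.0 kΩ × 0.0500/0.9500 = 1.74 kΩ.
(Any R1, R2 with R2/(R1+R2) = 0.542 and R1‖R2 ≤ 1.74 kΩ will meet the spec.)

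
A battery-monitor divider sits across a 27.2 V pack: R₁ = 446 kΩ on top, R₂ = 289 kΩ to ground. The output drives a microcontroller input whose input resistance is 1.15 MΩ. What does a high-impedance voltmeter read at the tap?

V_out ≈ 9.28 V

The load sits in parallel with R₂: R₂‖R_L = (289 × 1150) / (289 + 1150) = 231.0 kΩ.
V_out = 27.2 × 231.0 / (446 + 231.0) = 27.2 × 231.0/677.0 = 9.28 V.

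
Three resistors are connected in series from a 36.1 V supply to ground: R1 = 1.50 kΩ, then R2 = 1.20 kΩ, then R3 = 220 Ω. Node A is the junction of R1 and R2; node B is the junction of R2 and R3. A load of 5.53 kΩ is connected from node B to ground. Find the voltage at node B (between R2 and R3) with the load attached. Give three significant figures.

At node B, R3 is in parallel with the load: R3‖R_L = 211.6 Ω.
Below node A the resistance is R2 + (R3‖R_L) = 1412 Ω, so V_A = 36.1 × 1412/2912 = 17.50 V.
Then V_B = V_A × (R3‖R_L)/(R2 + R3‖R_L) = 17.50 × 211.6/1412 = 2.62 V.

V ≈ 2.62 V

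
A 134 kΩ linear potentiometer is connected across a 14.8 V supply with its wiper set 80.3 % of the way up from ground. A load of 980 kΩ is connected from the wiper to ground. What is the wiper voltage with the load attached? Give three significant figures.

V ≈ 11.6 V

The wiper splits the pot into (1−α)R = 26.40 kΩ above and αR = 107.6 kΩ below.
Lower section ‖ load = 96.96 kΩ.
V_wiper = 14.8 × 96.96/(26.40 + 96.96) = 11.6 V.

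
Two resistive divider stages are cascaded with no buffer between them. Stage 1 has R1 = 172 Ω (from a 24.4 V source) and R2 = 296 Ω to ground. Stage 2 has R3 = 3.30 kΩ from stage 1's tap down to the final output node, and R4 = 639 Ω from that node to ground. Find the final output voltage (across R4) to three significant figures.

V_out ≈ 2.44 V

Stage 2 presents R3+R4 = 3939 Ω as a load on stage 1's tap.
Stage 1's lower leg becomes R2‖(R3+R4) = 275.3 Ω, so V_mid = 24.4 × 275.3/447.3 = 15.02 V.
Stage 2 is itself unloaded: V_out = V_mid × R4/(R3+R4) = 15.02 × 639/3939 = 2.44 V.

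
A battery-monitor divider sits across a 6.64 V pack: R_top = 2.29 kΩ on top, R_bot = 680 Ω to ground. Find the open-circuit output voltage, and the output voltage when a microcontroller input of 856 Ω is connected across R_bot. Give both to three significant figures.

Open-circuit: V = 6.64 × 680/(2290 + 680) = 1.52 V.
With the load, R_bot becomes R_bot‖R_L = 379.0 Ω, so V = 6.64 × 379.0/2669 = 0.943 V.

Unloaded: 1.52 V; loaded: 0.943 V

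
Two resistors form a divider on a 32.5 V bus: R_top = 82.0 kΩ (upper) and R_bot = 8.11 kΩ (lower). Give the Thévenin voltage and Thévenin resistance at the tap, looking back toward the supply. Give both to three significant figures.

V_th is the open-circuit tap voltage: 32.5 × 8.11/(82.0 + 8.11) = 2.93 V.
With the supply zeroed, R_top and R_bot appear in parallel from the tap: R_th = R_top‖R_bot = (82.0 × 8.11)/90.11 = 7.38 kΩ.

V_th = 2.93 V, R_th = 7.38 kΩ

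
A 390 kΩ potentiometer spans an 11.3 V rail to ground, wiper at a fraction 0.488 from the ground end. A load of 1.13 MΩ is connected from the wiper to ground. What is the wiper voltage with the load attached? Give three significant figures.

V ≈ 5.08 V

The wiper splits the pot into (1−α)R = 199.7 kΩ above and αR = 190.3 kΩ below.
Lower section ‖ load = 162.9 kΩ.
V_wiper = 11.3 × 162.9/(199.7 + 162.9) = 5.08 V.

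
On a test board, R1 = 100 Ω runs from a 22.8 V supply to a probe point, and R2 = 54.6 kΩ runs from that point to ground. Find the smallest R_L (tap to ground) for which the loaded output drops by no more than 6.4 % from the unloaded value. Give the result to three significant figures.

R_L(min) ≈ 1.46 kΩ

Output resistance R_th = R1‖R2 = (100 × 54600)/54700 = 99.82 Ω.
The fractional drop is R_th/(R_th + R_L); requiring this ≤ 0.0640 gives R_L ≥ R_th(1/0.0640 − 1) = 99.82 × 14.62 = 1.46 kΩ.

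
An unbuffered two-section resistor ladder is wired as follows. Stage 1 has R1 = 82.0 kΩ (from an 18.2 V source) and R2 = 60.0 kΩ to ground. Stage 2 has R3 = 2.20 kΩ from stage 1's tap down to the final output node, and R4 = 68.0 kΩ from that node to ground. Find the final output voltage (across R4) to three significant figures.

V_out ≈ 4.99 V

Stage 2 presents R3+R4 = 70.20 kΩ as a load on stage 1's tap.
Stage 1's lower leg becomes R2‖(R3+R4) = 32.35 kΩ, so V_mid = 18.2 × 32.35/114.4 = 5.149 V.
Stage 2 is itself unloaded: V_out = V_mid × R4/(R3+R4) = 5.149 × 68.0/70.20 = 4.99 V.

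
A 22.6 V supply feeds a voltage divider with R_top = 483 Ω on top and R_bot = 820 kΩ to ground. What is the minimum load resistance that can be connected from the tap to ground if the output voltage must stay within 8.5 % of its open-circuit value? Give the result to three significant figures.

Output resistance R_th = R_top‖R_bot = (483 × 820000)/820500 = 482.7 Ω.
The fractional drop is R_th/(R_th + R_L); requiring this ≤ 0.0850 gives R_L ≥ R_th(1/0.0850 − 1) = 482.7 × 10.76 = 5.20 kΩ.

R_L(min) ≈ 5.20 kΩ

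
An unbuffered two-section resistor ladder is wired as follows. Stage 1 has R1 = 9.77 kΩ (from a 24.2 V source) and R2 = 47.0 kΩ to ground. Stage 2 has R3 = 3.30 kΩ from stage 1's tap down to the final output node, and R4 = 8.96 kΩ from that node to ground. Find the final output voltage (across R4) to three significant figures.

Stage 2 presents R3+R4 = 12.26 kΩ as a load on stage 1's tap.
Stage 1's lower leg becomes R2‖(R3+R4) = 9.724 kΩ, so V_mid = 24.2 × 9.724/19.49 = 12.07 V.
Stage 2 is itself unloaded: V_out = V_mid × R4/(R3+R4) = 12.07 × 8.96/12.26 = 8.82 V.

V_out ≈ 8.82 V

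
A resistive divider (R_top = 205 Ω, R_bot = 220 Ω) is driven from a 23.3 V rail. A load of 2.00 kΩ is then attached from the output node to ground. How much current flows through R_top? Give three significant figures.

R_bot‖R_L = 198.2 Ω, so the source sees R_top + R_bot‖R_L = 403.2 Ω.
I = 23.3 V / 403.2 Ω = 57.8 mA.

I ≈ 57.8 mA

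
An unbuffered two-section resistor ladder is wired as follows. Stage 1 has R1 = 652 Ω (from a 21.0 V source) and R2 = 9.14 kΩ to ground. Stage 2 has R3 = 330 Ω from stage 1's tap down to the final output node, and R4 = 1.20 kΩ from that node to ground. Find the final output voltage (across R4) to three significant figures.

Stage 2 presents R3+R4 = 1530 Ω as a load on stage 1's tap.
Stage 1's lower leg becomes R2‖(R3+R4) = 1311 Ω, so V_mid = 21.0 × 1311/1963 = 14.02 V.
Stage 2 is itself unloaded: V_out = V_mid × R4/(R3+R4) = 14.02 × 1200/1530 = 11.0 V.

V_out ≈ 11.0 V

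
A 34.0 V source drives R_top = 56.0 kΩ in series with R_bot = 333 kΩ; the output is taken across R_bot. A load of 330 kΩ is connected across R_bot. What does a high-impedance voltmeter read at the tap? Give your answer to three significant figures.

The load sits in parallel with R_bot: R_bot‖R_L = (333 × 330) / (333 + 330) = 165.7 kΩ.
V_out = 34.0 × 165.7 / (56.0 + 165.7) = 34.0 × 165.7/221.7 = 25.4 V.

V_out ≈ 25.4 V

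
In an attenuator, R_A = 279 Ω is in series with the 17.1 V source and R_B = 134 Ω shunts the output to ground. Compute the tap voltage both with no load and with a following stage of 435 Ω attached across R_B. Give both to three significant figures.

Open-circuit: V = 17.1 × 134/(279 + 134) = 5.55 V.
With the load, R_B becomes R_B‖R_L = 102.4 Ω, so V = 17.1 × 102.4/381.4 = 4.59 V.

Unloaded: 5.55 V; loaded: 4.59 V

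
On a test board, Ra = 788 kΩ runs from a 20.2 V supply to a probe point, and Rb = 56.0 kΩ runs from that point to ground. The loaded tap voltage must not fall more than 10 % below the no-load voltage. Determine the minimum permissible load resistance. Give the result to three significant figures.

R_L(min) ≈ 471 kΩ

Output resistance R_th = Ra‖Rb = (788 × 56.0)/844.0 = 52.28 kΩ.
The fractional drop is R_th/(R_th + R_L); requiring this ≤ 0.100 gives R_L ≥ R_th(1/0.100 − 1) = 52.28 × 9.000 = 471 kΩ.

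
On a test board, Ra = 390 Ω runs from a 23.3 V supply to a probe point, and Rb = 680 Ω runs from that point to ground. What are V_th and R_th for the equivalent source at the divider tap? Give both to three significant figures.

V_th = 14.8 V, R_th = 248 Ω

V_th is the open-circuit tap voltage: 23.3 × 680/(390 + 680) = 14.8 V.
With the supply zeroed, Ra and Rb appear in parallel from the tap: R_th = Ra‖Rb = (390 × 680)/1070 = 248 Ω.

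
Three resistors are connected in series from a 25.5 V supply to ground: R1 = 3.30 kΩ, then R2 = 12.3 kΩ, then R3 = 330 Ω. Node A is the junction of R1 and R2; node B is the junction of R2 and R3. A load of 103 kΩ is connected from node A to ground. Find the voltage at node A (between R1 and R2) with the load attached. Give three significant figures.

V ≈ 19.7 V

Below node A the series string R2+R3 = 12630 Ω sits in parallel with the 103000 Ω load: 11250 Ω.
V_A = 25.5 × 11250/(3300 + 11250) = 19.7 V.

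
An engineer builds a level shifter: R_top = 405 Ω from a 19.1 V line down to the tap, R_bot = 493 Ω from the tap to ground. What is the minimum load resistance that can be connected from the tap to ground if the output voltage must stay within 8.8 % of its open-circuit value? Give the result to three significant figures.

Output resistance R_th = R_top‖R_bot = (405 × 493)/898.0 = 222.3 Ω.
The fractional drop is R_th/(R_th + R_L); requiring this ≤ 0.0880 gives R_L ≥ R_th(1/0.0880 − 1) = 222.3 × 10.36 = 2.30 kΩ.

R_L(min) ≈ 2.30 kΩ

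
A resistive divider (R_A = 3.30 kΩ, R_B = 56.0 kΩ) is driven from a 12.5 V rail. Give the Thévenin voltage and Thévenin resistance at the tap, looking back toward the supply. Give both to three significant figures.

V_th = 11.8 V, R_th = 3.12 kΩ

V_th is the open-circuit tap voltage: 12.5 × 56.0/(3.30 + 56.0) = 11.8 V.
With the supply zeroed, R_A and R_B appear in parallel from the tap: R_th = R_A‖R_B = (3.30 × 56.0)/59.30 = 3.12 kΩ.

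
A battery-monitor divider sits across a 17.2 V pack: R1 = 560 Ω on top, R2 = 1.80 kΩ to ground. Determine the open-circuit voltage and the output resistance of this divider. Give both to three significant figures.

V_th is the open-circuit tap voltage: 17.2 × 1800/(560 + 1800) = 13.1 V.
With the supply zeroed, R1 and R2 appear in parallel from the tap: R_th = R1‖R2 = (560 × 1800)/2360 = 427 Ω.

V_th = 13.1 V, R_th = 427 Ω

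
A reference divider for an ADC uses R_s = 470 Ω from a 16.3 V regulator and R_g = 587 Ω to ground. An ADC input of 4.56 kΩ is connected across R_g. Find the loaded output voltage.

The load sits in parallel with R_g: R_g‖R_L = (587 × 4560) / (587 + 4560) = 520.1 Ω.
V_out = 16.3 × 520.1 / (470 + 520.1) = 16.3 × 520.1/990.1 = 8.56 V.

V_out ≈ 8.56 V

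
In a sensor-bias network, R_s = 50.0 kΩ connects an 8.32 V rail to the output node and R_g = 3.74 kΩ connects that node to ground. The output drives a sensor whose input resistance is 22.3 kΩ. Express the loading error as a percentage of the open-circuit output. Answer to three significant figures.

13.5 %

The divider's output (Thévenin) resistance is R_s‖R_g = 3.480 kΩ.
Fractional drop under load = R_th/(R_th + R_L) = 3.480 / (3.480 + 22.3) = 0.1350.
So the output falls by 13.5 %.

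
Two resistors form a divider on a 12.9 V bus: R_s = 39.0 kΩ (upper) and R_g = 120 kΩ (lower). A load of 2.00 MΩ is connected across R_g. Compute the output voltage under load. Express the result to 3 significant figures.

The load sits in parallel with R_g: R_g‖R_L = (120 × 2000) / (120 + 2000) = 113.2 kΩ.
V_out = 12.9 × 113.2 / (39.0 + 113.2) = 12.9 × 113.2/152.2 = 9.59 V.
(Unloaded it would have been 9.74 V.)

V_out ≈ 9.59 V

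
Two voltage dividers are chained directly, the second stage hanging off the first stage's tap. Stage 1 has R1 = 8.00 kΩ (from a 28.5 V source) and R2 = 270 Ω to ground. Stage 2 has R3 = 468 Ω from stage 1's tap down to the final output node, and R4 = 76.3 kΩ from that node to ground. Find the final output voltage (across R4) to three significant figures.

V_out ≈ 0.922 V

Stage 2 presents R3+R4 = 76770 Ω as a load on stage 1's tap.
Stage 1's lower leg becomes R2‖(R3+R4) = 269.1 Ω, so V_mid = 28.5 × 269.1/8269 = 0.9273 V.
Stage 2 is itself unloaded: V_out = V_mid × R4/(R3+R4) = 0.9273 × 76300/76770 = 0.922 V.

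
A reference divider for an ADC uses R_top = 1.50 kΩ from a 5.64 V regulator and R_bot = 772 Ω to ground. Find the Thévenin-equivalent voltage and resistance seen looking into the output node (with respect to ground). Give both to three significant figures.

V_th = 1.92 V, R_th = 510 Ω

V_th is the open-circuit tap voltage: 5.64 × 772/(1500 + 772) = 1.92 V.
With the supply zeroed, R_top and R_bot appear in parallel from the tap: R_th = R_top‖R_bot = (1500 × 772)/2272 = 510 Ω.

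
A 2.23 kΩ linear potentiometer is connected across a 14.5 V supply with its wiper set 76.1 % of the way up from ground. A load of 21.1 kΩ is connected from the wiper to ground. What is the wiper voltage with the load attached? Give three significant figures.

The wiper splits the pot into (1−α)R = 533.0 Ω above and αR = 1697 Ω below.
Lower section ‖ load = 1571 Ω.
V_wiper = 14.5 × 1571/(533.0 + 1571) = 10.8 V.

V ≈ 10.8 V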